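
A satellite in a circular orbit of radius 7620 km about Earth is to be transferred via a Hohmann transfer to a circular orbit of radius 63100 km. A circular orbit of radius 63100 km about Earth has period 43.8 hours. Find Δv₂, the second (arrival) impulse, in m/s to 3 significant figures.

Δv₂ = 1350 m/s

From Kepler's third law T² = 4π²r³/μ at r = 63100 km, T = 43.8 hours = 43.8 × 3600 s = 1.5768×10^5 s: μ = 4π²r³/T² = 3.98928×10^5 km³/s².
Semi-major axis of the transfer orbit: a_t = (7620 + 63100)/2 = 35360 km.
Circular speed at r = 63100 km: v_c = √(μ/r) = 2.514 km/s.
Vis-viva on the transfer ellipse at r = 63100 km gives v_t = √[μ(2/r − 1/a_t)] = 1.167 km/s.
Δv₂ = |v_t − v_c| = |1.167 − 2.514| = 1.347 km/s.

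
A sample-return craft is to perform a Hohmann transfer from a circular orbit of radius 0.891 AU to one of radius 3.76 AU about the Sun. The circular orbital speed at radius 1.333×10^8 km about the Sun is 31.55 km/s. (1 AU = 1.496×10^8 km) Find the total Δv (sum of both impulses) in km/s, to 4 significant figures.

Δv = 14.42 km/s

From the circular-orbit relation v² = μ/r at r = 1.333×10^8 km: μ = v²r = (31.55)² × 1.333×10^8 = 1.32687×10^11 km³/s².
In km: r₁ = 0.891 × 1.496×10^8 = 1.332936×10^8 km; r₂ = 3.76 × 1.496×10^8 = 5.62496×10^8 km.
Semi-major axis of the transfer orbit: a_t = (1.332936×10^8 + 5.62496×10^8)/2 = 3.478948×10^8 km.
At r₁ the circular-orbit speed is v₁ = √(μ/r₁) = 31.551 km/s.
Transfer-orbit speed at r₁ (vis-viva): v_p = √[μ(2/r₁ − 1/a_t)] = 40.119 km/s.
First burn Δv₁ = |v_p − v₁| = 8.568 km/s.
Circular speed at r₂: v₂ = √(μ/r₂) = 15.359 km/s.
Transfer-orbit speed at r₂: v_a = √[μ(2/r₂ − 1/a_t)] = 9.5068 km/s.
Second burn Δv₂ = |v₂ − v_a| = 5.852 km/s.
Total Δv = Δv₁ + Δv₂ = 14.42 km/s.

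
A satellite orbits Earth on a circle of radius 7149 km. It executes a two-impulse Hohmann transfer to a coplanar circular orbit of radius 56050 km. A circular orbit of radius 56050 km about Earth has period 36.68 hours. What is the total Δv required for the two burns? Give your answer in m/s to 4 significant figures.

Δv = 3876 m/s

From Kepler's third law T² = 4π²r³/μ at r = 56050 km, T = 36.68 hours = 36.68 × 3600 s = 1.32048×10^5 s: μ = 4π²r³/T² = 3.98679×10^5 km³/s².
The Hohmann ellipse has a_t = (r₁ + r₂)/2 = 31599.5 km.
At r₁ the circular-orbit speed is v₁ = √(μ/r₁) = 7.468 km/s.
On the transfer ellipse at r₁, vis-viva equation gives v_p = √[μ(2/r₁ − 1/a_t)] = 9.946 km/s.
First burn Δv₁ = |v_p − v₁| = 2.478 km/s.
Circular speed at r₂: v₂ = √(μ/r₂) = 2.667 km/s.
Transfer-orbit speed at r₂: v_a = √[μ(2/r₂ − 1/a_t)] = 1.269 km/s.
Second burn Δv₂ = |v₂ − v_a| = 1.398 km/s.
Δv = Δv₁ + Δv₂ = 2.478 + 1.398 = 3.876 km/s.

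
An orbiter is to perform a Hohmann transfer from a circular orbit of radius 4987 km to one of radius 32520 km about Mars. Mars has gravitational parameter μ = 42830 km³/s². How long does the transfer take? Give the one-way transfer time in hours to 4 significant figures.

t = 10.83 hours

The Hohmann ellipse has a_t = (r₁ + r₂)/2 = 18753.5 km.
By Kepler's third law the transfer-orbit period is T = 2π√(a_t³/μ), so t = T/2 = 38990 s.
Converting: 38990 s ÷ 3600 s/hour = 10.83 hours.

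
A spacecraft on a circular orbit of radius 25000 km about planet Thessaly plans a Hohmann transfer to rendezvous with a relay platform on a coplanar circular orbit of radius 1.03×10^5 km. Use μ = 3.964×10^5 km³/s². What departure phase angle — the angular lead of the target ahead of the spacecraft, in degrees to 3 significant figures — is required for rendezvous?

Transfer-ellipse semi-major axis a_t = (r₁ + r₂)/2 = (25000 + 1.030×10^5)/2 = 64000 km.
The half-period of the transfer ellipse is t = π√(a_t³/μ) = 80789 s.
Target angular speed ω₂ = √(μ/r₂³) = 1.9046×10^-5 rad/s.
Angle swept by the target during transfer: ω₂·t = 1.5387 rad = 88.16°.
The spacecraft traverses 180° on the transfer ellipse, so the target must lead by 180° − 88.16° = 91.8°.

φ = 91.8°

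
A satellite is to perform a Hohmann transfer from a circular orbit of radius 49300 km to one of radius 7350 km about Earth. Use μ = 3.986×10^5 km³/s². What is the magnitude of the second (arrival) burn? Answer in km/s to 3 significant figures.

Δv₂ = 2.35 km/s

Semi-major axis of the transfer orbit: a_t = (49300 + 7350)/2 = 28325 km.
On the circular orbit at r = 7350 km, v_c = √(μ/r) = 7.364 km/s.
Transfer-orbit speed at the same r (vis-viva, a = a_t): v_t = √[μ(2/r − 1/a_t)] = 9.715 km/s.
Δv₂ = |v_t − v_c| = |9.715 − 7.364| = 2.351 km/s.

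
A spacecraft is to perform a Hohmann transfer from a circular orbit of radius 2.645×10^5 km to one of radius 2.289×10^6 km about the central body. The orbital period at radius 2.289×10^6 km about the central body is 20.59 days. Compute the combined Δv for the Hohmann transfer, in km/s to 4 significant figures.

From Kepler's third law T² = 4π²r³/μ at r = 2.289×10^6 km, T = 20.59 days = 20.59 × 86400 s = 1.778976×10^6 s: μ = 4π²r³/T² = 1.49609×10^8 km³/s².
Transfer-ellipse semi-major axis a_t = (r₁ + r₂)/2 = (2.645×10^5 + 2.289×10^6)/2 = 1.27675×10^6 km.
Circular speed at r₁: v₁ = √(μ/r₁) = √(1.49609×10^8/2.645×10^5) = 23.783 km/s.
Transfer-orbit speed at r₁ (v² = μ(2/r − 1/a)): v_p = √[μ(2/r₁ − 1/a_t)] = 31.845 km/s.
First burn Δv₁ = |v_p − v₁| = 8.062 km/s.
Circular speed at r₂: v₂ = √(μ/r₂) = 8.085 km/s.
Transfer-orbit speed at r₂: v_a = √[μ(2/r₂ − 1/a_t)] = 3.680 km/s.
Second burn Δv₂ = |v₂ − v_a| = 4.405 km/s.
Total Δv = Δv₁ + Δv₂ = 12.47 km/s.

Δv = 12.47 km/s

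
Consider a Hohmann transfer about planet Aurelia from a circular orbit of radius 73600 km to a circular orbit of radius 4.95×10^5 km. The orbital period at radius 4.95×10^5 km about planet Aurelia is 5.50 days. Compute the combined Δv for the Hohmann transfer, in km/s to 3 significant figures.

From Kepler's third law T² = 4π²r³/μ at r = 4.95×10^5 km, T = 5.50 days = 5.50 × 86400 s = 4.752×10^5 s: μ = 4π²r³/T² = 2.12042×10^7 km³/s².
Transfer-ellipse semi-major axis a_t = (r₁ + r₂)/2 = (73600 + 4.950×10^5)/2 = 2.843×10^5 km.
At r₁ the circular-orbit speed is v₁ = √(μ/r₁) = 16.974 km/s.
On the transfer ellipse at r₁, v² = μ(2/r − 1/a) gives v_p = √[μ(2/r₁ − 1/a_t)] = 22.397 km/s.
First burn Δv₁ = |v_p − v₁| = 5.423 km/s.
At r₂, v₂ = √(μ/r₂) = 6.545 km/s.
Transfer-orbit speed at r₂: v_a = √[μ(2/r₂ − 1/a_t)] = 3.330 km/s.
Second burn Δv₂ = |v₂ − v_a| = 3.215 km/s.
Δv = Δv₁ + Δv₂ = 5.423 + 3.215 = 8.638 km/s.

Δv = 8.64 km/s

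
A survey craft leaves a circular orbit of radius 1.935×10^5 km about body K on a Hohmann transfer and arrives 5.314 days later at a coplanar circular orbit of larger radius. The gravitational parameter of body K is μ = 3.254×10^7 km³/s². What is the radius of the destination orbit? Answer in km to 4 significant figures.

Transfer time t = 5.314 days = 4.591296×10^5 s, and t = π√(a_t³/μ).
So a_t = (μ t²/π²)^(1/3) = (3.254×10^7 × (4.591296×10^5)² / π²)^(1/3) = 8.8579×10^5 km.
Since a_t = (r₁ + r₂)/2, r₂ = 2a_t − r₁ = 2×8.8579×10^5 − 1.935×10^5 = 1.57808×10^6 km.

r₂ = 1.578×10^6 km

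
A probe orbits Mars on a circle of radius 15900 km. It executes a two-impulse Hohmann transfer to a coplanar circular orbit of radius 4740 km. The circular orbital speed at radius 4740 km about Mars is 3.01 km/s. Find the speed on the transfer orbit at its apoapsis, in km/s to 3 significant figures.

v = 1.11 km/s

From the circular-orbit relation v² = μ/r at r = 4740 km: μ = v²r = (3.01)² × 4740 = 42944.9 km³/s².
Semi-major axis of the transfer orbit: a_t = (15900 + 4740)/2 = 10320 km.
At apoapsis, r = 15900 km.
Applying v² = μ(2/r − 1/a_t): v = 1.114 km/s.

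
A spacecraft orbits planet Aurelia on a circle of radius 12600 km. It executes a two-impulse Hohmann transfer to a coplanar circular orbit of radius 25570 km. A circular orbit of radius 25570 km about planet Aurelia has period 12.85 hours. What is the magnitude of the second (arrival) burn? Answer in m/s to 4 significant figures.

From Kepler's third law T² = 4π²r³/μ at r = 25570 km, T = 12.85 hours = 12.85 × 3600 s = 46260 s: μ = 4π²r³/T² = 3.08419×10^5 km³/s².
Transfer-ellipse semi-major axis a_t = (r₁ + r₂)/2 = (12600 + 25570)/2 = 19085 km.
On the circular orbit at r = 25570 km, v_c = √(μ/r) = 3.4730 km/s.
Vis-viva on the transfer ellipse at r = 25570 km gives v_t = √[μ(2/r − 1/a_t)] = 2.8219 km/s.
Δv₂ = |v_t − v_c| = |2.8219 − 3.4730| = 0.6511 km/s.

Δv₂ = 651.1 m/s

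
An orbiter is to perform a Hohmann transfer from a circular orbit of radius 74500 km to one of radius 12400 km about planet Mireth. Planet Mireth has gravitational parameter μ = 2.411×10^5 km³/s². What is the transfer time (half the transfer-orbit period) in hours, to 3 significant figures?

t = 16.1 hours

Semi-major axis of the transfer orbit: a_t = (74500 + 12400)/2 = 43450 km.
Half the transfer-orbit period gives t = π√(a_t³/μ) = 57950 s.
Converting: 57950 s ÷ 3600 s/hour = 16.1 hours.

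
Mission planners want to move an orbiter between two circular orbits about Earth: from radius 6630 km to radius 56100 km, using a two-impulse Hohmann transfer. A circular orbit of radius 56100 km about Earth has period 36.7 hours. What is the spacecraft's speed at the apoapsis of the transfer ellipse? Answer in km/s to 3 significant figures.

From Kepler's third law T² = 4π²r³/μ at r = 56100 km, T = 36.7 hours = 36.7 × 3600 s = 1.3212×10^5 s: μ = 4π²r³/T² = 3.99311×10^5 km³/s².
Transfer-ellipse semi-major axis a_t = (r₁ + r₂)/2 = (6630 + 56100)/2 = 31365 km.
At apoapsis, r = 56100 km.
Vis-viva: v = √[μ(2/r − 1/a_t)] = √[3.99311×10^5 × (2/56100 − 1/31365)] = 1.227 km/s.

v = 1.23 km/s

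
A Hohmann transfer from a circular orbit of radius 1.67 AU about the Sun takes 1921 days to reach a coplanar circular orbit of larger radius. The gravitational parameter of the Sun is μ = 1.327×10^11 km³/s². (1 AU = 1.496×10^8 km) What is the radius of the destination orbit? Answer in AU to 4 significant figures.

In km: r₁ = 1.67 × 1.496×10^8 = 2.49832×10^8 km.
Transfer time t = 1921 days = 1.659744×10^8 s, and t = π√(a_t³/μ).
So a_t = (μ t²/π²)^(1/3) = (1.327×10^11 × (1.659744×10^8)² / π²)^(1/3) = 7.1815×10^8 km.
Since a_t = (r₁ + r₂)/2, r₂ = 2a_t − r₁ = 2×7.1815×10^8 − 2.49832×10^8 = 1.186468×10^9 km.
In AU: r₂ = 1.186468×10^9 / 1.496×10^8 = 7.931 AU.

r₂ = 7.931 AU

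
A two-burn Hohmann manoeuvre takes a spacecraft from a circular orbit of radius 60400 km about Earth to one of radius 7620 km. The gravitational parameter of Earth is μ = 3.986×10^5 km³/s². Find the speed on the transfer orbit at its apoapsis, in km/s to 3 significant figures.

v = 1.22 km/s

The Hohmann ellipse has a_t = (r₁ + r₂)/2 = 34010 km.
At apoapsis, r = 60400 km.
From the vis-viva equation, v = √[μ(2/r − 1/a_t)] = 1.216 km/s.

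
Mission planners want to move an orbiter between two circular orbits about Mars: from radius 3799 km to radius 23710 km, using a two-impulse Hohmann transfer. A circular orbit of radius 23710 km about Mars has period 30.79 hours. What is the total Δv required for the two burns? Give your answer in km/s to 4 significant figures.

From Kepler's third law T² = 4π²r³/μ at r = 23710 km, T = 30.79 hours = 30.79 × 3600 s = 1.10844×10^5 s: μ = 4π²r³/T² = 42828.2 km³/s².
Semi-major axis of the transfer orbit: a_t = (3799 + 23710)/2 = 13754.5 km.
Circular speed at r₁: v₁ = √(μ/r₁) = √(42828.2/3799) = 3.3576 km/s.
Transfer-orbit speed at r₁ (vis-viva): v_p = √[μ(2/r₁ − 1/a_t)] = 4.4083 km/s.
First burn Δv₁ = |v_p − v₁| = 1.0507 km/s.
Circular speed at r₂: v₂ = √(μ/r₂) = 1.3440 km/s.
Transfer-orbit speed at r₂: v_a = √[μ(2/r₂ − 1/a_t)] = 0.70634 km/s.
Second burn Δv₂ = |v₂ − v_a| = 0.63766 km/s.
Δv = Δv₁ + Δv₂ = 1.0507 + 0.63766 = 1.688 km/s.

Δv = 1.688 km/s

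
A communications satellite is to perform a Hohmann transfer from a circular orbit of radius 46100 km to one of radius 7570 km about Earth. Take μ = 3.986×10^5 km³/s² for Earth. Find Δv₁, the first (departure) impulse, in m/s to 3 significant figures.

The Hohmann ellipse has a_t = (r₁ + r₂)/2 = 26835 km.
On the circular orbit at r = 46100 km, v_c = √(μ/r) = 2.9405 km/s.
Vis-viva on the transfer ellipse at r = 46100 km gives v_t = √[μ(2/r − 1/a_t)] = 1.5618 km/s.
Δv₁ = |v_t − v_c| = |1.5618 − 2.9405| = 1.379 km/s.

Δv₁ = 1380 m/s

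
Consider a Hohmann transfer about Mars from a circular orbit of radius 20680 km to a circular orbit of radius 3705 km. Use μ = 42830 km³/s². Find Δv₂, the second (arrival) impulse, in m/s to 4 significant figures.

Semi-major axis of the transfer orbit: a_t = (20680 + 3705)/2 = 12192.5 km.
On the circular orbit at r = 3705 km, v_c = √(μ/r) = 3.400 km/s.
Transfer-orbit speed at the same r (vis-viva, a = a_t): v_t = √[μ(2/r − 1/a_t)] = 4.428 km/s.
Δv₂ = |v_t − v_c| = |4.428 − 3.400| = 1.028 km/s.

Δv₂ = 1028 m/s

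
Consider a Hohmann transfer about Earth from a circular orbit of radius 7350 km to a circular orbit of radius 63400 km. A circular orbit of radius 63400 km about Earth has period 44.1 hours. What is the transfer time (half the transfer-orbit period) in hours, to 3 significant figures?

t = 9.19 hours

From Kepler's third law T² = 4π²r³/μ at r = 63400 km, T = 44.1 hours = 44.1 × 3600 s = 1.5876×10^5 s: μ = 4π²r³/T² = 3.99158×10^5 km³/s².
The Hohmann ellipse has a_t = (r₁ + r₂)/2 = 35375 km.
Half the transfer-orbit period gives t = π√(a_t³/μ) = 33080 s.
Converting: 33080 s ÷ 3600 s/hour = 9.19 hours.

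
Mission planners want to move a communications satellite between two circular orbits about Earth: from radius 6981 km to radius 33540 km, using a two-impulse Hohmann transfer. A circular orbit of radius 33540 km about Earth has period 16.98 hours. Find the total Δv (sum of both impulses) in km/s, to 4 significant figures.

From Kepler's third law T² = 4π²r³/μ at r = 33540 km, T = 16.98 hours = 16.98 × 3600 s = 61128 s: μ = 4π²r³/T² = 3.98629×10^5 km³/s².
Transfer-ellipse semi-major axis a_t = (r₁ + r₂)/2 = (6981 + 33540)/2 = 20260.5 km.
At r₁ the circular-orbit speed is v₁ = √(μ/r₁) = 7.557 km/s.
On the transfer ellipse at r₁, v² = μ(2/r − 1/a) gives v_p = √[μ(2/r₁ − 1/a_t)] = 9.723 km/s.
First burn Δv₁ = |v_p − v₁| = 2.166 km/s.
Circular speed at r₂: v₂ = √(μ/r₂) = 3.4475 km/s.
Transfer-orbit speed at r₂: v_a = √[μ(2/r₂ − 1/a_t)] = 2.0237 km/s.
Second burn Δv₂ = |v₂ − v_a| = 1.424 km/s.
Total Δv = Δv₁ + Δv₂ = 3.590 km/s.

Δv = 3.590 km/s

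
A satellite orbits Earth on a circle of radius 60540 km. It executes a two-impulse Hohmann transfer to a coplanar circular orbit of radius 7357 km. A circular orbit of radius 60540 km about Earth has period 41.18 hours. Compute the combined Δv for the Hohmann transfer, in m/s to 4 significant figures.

Δv = 3840 m/s

From Kepler's third law T² = 4π²r³/μ at r = 60540 km, T = 41.18 hours = 41.18 × 3600 s = 1.48248×10^5 s: μ = 4π²r³/T² = 3.98574×10^5 km³/s².
The Hohmann ellipse has a_t = (r₁ + r₂)/2 = 33948.5 km.
At r₁ the circular-orbit speed is v₁ = √(μ/r₁) = 2.5659 km/s.
Transfer-orbit speed at r₁ (vis-viva): v_a = √[μ(2/r₁ − 1/a_t)] = 1.1945 km/s.
First burn Δv₁ = |v_a − v₁| = 1.371 km/s.
At r₂, v₂ = √(μ/r₂) = 7.360 km/s.
Transfer-orbit speed at r₂: v_p = √[μ(2/r₂ − 1/a_t)] = 9.829 km/s.
Second burn Δv₂ = |v₂ − v_p| = 2.469 km/s.
Total Δv = Δv₁ + Δv₂ = 3.840 km/s.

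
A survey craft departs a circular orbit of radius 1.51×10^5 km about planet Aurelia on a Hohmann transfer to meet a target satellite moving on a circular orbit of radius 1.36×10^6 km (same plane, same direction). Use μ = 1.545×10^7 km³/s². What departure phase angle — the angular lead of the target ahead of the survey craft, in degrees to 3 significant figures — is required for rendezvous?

Transfer-ellipse semi-major axis a_t = (r₁ + r₂)/2 = (1.510×10^5 + 1.360×10^6)/2 = 7.555×10^5 km.
Transfer time t = π√(a_t³/μ) = 5.24853×10^5 s.
Target angular speed ω₂ = √(μ/r₂³) = 2.47831×10^-6 rad/s.
Angle swept by the target during transfer: ω₂·t = 1.30075 rad = 74.53°.
The survey craft traverses 180° on the transfer ellipse, so the target must lead by 180° − 74.53° = 105°.

φ = 105°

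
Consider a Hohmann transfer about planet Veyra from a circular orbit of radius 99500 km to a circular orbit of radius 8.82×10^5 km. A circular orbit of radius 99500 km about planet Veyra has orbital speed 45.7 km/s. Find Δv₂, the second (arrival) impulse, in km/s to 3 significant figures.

Δv₂ = 8.44 km/s

From the circular-orbit relation v² = μ/r at r = 99500 km: μ = v²r = (45.7)² × 99500 = 2.07805×10^8 km³/s².
Transfer-ellipse semi-major axis a_t = (r₁ + r₂)/2 = (99500 + 8.820×10^5)/2 = 4.9075×10^5 km.
On the circular orbit at r = 8.820×10^5 km, v_c = √(μ/r) = 15.35 km/s.
Vis-viva on the transfer ellipse at r = 8.820×10^5 km gives v_t = √[μ(2/r − 1/a_t)] = 6.912 km/s.
Δv₂ = |v_t − v_c| = |6.912 − 15.35| = 8.438 km/s.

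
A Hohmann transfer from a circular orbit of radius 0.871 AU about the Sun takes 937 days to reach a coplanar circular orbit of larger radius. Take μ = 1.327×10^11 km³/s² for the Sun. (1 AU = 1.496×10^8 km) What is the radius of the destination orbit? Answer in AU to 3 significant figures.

r₂ = 5.08 AU

In km: r₁ = 0.871 × 1.496×10^8 = 1.303016×10^8 km.
Transfer time t = 937 days = 8.09568×10^7 s, and t = π√(a_t³/μ).
So a_t = (μ t²/π²)^(1/3) = (1.327×10^11 × (8.09568×10^7)² / π²)^(1/3) = 4.4500×10^8 km.
Since a_t = (r₁ + r₂)/2, r₂ = 2a_t − r₁ = 2×4.4500×10^8 − 1.303016×10^8 = 7.596984×10^8 km.
In AU: r₂ = 7.596984×10^8 / 1.496×10^8 = 5.08 AU.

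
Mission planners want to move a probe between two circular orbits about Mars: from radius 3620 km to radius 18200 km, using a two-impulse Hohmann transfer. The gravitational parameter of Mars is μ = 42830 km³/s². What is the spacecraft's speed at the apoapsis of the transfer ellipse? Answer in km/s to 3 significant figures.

v = 0.884 km/s

Semi-major axis of the transfer orbit: a_t = (3620 + 18200)/2 = 10910 km.
At apoapsis, r = 18200 km.
Vis-viva: v = √[μ(2/r − 1/a_t)] = √[42830 × (2/18200 − 1/10910)] = 0.8836 km/s.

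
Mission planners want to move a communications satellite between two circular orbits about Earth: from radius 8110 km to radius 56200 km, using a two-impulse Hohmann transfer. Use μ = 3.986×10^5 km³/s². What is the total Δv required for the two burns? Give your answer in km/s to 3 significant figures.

Δv = 3.58 km/s

The Hohmann ellipse has a_t = (r₁ + r₂)/2 = 32155 km.
Circular speed at r₁: v₁ = √(μ/r₁) = √(3.986×10^5/8110) = 7.0106 km/s.
Transfer-orbit speed at r₁ (vis-viva equation): v_p = √[μ(2/r₁ − 1/a_t)] = 9.2683 km/s.
First burn Δv₁ = |v_p − v₁| = 2.2577 km/s.
At r₂, v₂ = √(μ/r₂) = 2.6632 km/s.
Transfer-orbit speed at r₂: v_a = √[μ(2/r₂ − 1/a_t)] = 1.3375 km/s.
Second burn Δv₂ = |v₂ − v_a| = 1.3257 km/s.
Total Δv = Δv₁ + Δv₂ = 3.583 km/s.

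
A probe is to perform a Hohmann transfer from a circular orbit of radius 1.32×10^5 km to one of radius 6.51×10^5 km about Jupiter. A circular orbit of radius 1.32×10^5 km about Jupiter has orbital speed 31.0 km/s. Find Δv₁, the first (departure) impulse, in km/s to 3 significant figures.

From the circular-orbit relation v² = μ/r at r = 1.32×10^5 km: μ = v²r = (31.0)² × 1.32×10^5 = 1.26852×10^8 km³/s².
Transfer-ellipse semi-major axis a_t = (r₁ + r₂)/2 = (1.320×10^5 + 6.510×10^5)/2 = 3.915×10^5 km.
Circular speed at r = 1.320×10^5 km: v_c = √(μ/r) = 31.000 km/s.
Vis-viva on the transfer ellipse at r = 1.320×10^5 km gives v_t = √[μ(2/r − 1/a_t)] = 39.975 km/s.
Δv₁ = |v_t − v_c| = |39.975 − 31.000| = 8.975 km/s.

Δv₁ = 8.97 km/s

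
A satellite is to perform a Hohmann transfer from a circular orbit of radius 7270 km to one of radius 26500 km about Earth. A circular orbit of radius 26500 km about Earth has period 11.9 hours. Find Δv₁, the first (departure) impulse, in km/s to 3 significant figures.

Δv₁ = 1.88 km/s

From Kepler's third law T² = 4π²r³/μ at r = 26500 km, T = 11.9 hours = 11.9 × 3600 s = 42840 s: μ = 4π²r³/T² = 4.00312×10^5 km³/s².
Semi-major axis of the transfer orbit: a_t = (7270 + 26500)/2 = 16885 km.
Circular speed at r = 7270 km: v_c = √(μ/r) = 7.420 km/s.
Transfer-orbit speed at the same r (vis-viva, a = a_t): v_t = √[μ(2/r − 1/a_t)] = 9.296 km/s.
Δv₁ = |v_t − v_c| = |9.296 − 7.420| = 1.876 km/s.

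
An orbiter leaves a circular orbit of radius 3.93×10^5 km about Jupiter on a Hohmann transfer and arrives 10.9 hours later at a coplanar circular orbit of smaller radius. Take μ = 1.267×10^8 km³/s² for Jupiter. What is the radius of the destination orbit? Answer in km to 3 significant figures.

Transfer time t = 10.9 hours = 39240 s, and t = π√(a_t³/μ).
So a_t = (μ t²/π²)^(1/3) = (1.267×10^8 × (39240)² / π²)^(1/3) = 2.7038×10^5 km.
Since a_t = (r₁ + r₂)/2, r₂ = 2a_t − r₁ = 2×2.7038×10^5 − 3.930×10^5 = 1.4776×10^5 km.

r₂ = 1.48×10^5 km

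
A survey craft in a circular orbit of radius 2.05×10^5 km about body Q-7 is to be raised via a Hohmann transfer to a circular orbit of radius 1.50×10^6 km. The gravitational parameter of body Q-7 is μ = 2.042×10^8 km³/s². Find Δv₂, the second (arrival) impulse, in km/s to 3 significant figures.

Δv₂ = 5.95 km/s

The Hohmann ellipse has a_t = (r₁ + r₂)/2 = 8.525×10^5 km.
On the circular orbit at r = 1.500×10^6 km, v_c = √(μ/r) = 11.6676 km/s.
Transfer-orbit speed at the same r (vis-viva, a = a_t): v_t = √[μ(2/r − 1/a_t)] = 5.72153 km/s.
Δv₂ = |v_t − v_c| = |5.72153 − 11.6676| = 5.946 km/s.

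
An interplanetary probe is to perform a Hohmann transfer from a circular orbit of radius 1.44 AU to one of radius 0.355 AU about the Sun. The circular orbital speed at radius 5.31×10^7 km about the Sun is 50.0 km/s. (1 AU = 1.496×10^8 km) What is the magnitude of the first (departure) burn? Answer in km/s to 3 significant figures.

From the circular-orbit relation v² = μ/r at r = 5.31×10^7 km: μ = v²r = (50.0)² × 5.31×10^7 = 1.32750×10^11 km³/s².
In km: r₁ = 1.44 × 1.496×10^8 = 2.15424×10^8 km; r₂ = 0.355 × 1.496×10^8 = 5.3108×10^7 km.
Semi-major axis of the transfer orbit: a_t = (2.15424×10^8 + 5.3108×10^7)/2 = 1.34266×10^8 km.
On the circular orbit at r = 2.15424×10^8 km, v_c = √(μ/r) = 24.824 km/s.
Vis-viva on the transfer ellipse at r = 2.15424×10^8 km gives v_t = √[μ(2/r − 1/a_t)] = 15.612 km/s.
Δv₁ = |v_t − v_c| = |15.612 − 24.824| = 9.212 km/s.

Δv₁ = 9.21 km/s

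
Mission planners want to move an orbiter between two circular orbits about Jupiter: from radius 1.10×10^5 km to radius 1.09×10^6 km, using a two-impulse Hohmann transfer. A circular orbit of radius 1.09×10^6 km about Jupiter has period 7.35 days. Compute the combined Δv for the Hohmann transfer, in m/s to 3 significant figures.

From Kepler's third law T² = 4π²r³/μ at r = 1.09×10^6 km, T = 7.35 days = 7.35 × 86400 s = 6.3504×10^5 s: μ = 4π²r³/T² = 1.26776×10^8 km³/s².
Transfer-ellipse semi-major axis a_t = (r₁ + r₂)/2 = (1.100×10^5 + 1.090×10^6)/2 = 6.000×10^5 km.
At r₁ the circular-orbit speed is v₁ = √(μ/r₁) = 33.95 km/s.
On the transfer ellipse at r₁, vis-viva gives v_p = √[μ(2/r₁ − 1/a_t)] = 45.76 km/s.
First burn Δv₁ = |v_p − v₁| = 11.81 km/s.
Circular speed at r₂: v₂ = √(μ/r₂) = 10.785 km/s.
Transfer-orbit speed at r₂: v_a = √[μ(2/r₂ − 1/a_t)] = 4.6177 km/s.
Second burn Δv₂ = |v₂ − v_a| = 6.167 km/s.
Δv = Δv₁ + Δv₂ = 11.81 + 6.167 = 17.98 km/s.

Δv = 18000 m/s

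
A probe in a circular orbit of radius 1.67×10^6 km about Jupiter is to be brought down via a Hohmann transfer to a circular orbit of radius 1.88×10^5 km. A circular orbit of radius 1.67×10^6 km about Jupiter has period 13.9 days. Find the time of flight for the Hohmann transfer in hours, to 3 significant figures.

t = 69.2 hours

From Kepler's third law T² = 4π²r³/μ at r = 1.67×10^6 km, T = 13.9 days = 13.9 × 86400 s = 1.20096×10^6 s: μ = 4π²r³/T² = 1.27483×10^8 km³/s².
The Hohmann ellipse has a_t = (r₁ + r₂)/2 = 9.290×10^5 km.
Transfer time t = π√(a_t³/μ) = π√((9.290×10^5)³ / 1.27483×10^8) = 2.491×10^5 s.
Converting: 2.491×10^5 s ÷ 3600 s/hour = 69.2 hours.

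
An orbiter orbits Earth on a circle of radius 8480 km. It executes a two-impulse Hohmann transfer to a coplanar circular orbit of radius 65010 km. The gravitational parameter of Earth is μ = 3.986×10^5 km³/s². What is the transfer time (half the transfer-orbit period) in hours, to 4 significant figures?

The Hohmann ellipse has a_t = (r₁ + r₂)/2 = 36745 km.
By Kepler's third law the transfer-orbit period is T = 2π√(a_t³/μ), so t = T/2 = 35050 s.
Converting: 35050 s ÷ 3600 s/hour = 9.736 hours.

t = 9.736 hours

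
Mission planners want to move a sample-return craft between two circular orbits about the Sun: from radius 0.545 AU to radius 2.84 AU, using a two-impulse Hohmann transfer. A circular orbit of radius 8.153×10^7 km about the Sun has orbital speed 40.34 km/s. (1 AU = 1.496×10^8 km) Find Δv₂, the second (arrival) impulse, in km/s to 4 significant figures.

From the circular-orbit relation v² = μ/r at r = 8.153×10^7 km: μ = v²r = (40.34)² × 8.153×10^7 = 1.32675×10^11 km³/s².
In km: r₁ = 0.545 × 1.496×10^8 = 8.1532×10^7 km; r₂ = 2.84 × 1.496×10^8 = 4.24864×10^8 km.
Semi-major axis of the transfer orbit: a_t = (8.1532×10^7 + 4.24864×10^8)/2 = 2.53198×10^8 km.
Circular speed at r = 4.24864×10^8 km: v_c = √(μ/r) = 17.67135 km/s.
Vis-viva on the transfer ellipse at r = 4.24864×10^8 km gives v_t = √[μ(2/r − 1/a_t)] = 10.02775 km/s.
Δv₂ = |v_t − v_c| = |10.02775 − 17.67135| = 7.644 km/s.

Δv₂ = 7.644 km/s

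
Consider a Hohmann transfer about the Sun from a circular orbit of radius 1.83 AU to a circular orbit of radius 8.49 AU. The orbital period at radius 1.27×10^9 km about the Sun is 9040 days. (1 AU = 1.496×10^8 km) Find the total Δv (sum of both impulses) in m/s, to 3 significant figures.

Δv = 10400 m/s

From Kepler's third law T² = 4π²r³/μ at r = 1.27×10^9 km, T = 9040 days = 9040 × 86400 s = 7.81056×10^8 s: μ = 4π²r³/T² = 1.32558×10^11 km³/s².
In km: r₁ = 1.83 × 1.496×10^8 = 2.73768×10^8 km; r₂ = 8.49 × 1.496×10^8 = 1.270104×10^9 km.
Transfer-ellipse semi-major axis a_t = (r₁ + r₂)/2 = (2.73768×10^8 + 1.270104×10^9)/2 = 7.71936×10^8 km.
At r₁ the circular-orbit speed is v₁ = √(μ/r₁) = 22.0045 km/s.
On the transfer ellipse at r₁, vis-viva gives v_p = √[μ(2/r₁ − 1/a_t)] = 28.2255 km/s.
First burn Δv₁ = |v_p − v₁| = 6.221 km/s.
Circular speed at r₂: v₂ = √(μ/r₂) = 10.216 km/s.
Transfer-orbit speed at r₂: v_a = √[μ(2/r₂ − 1/a_t)] = 6.0839 km/s.
Second burn Δv₂ = |v₂ − v_a| = 4.132 km/s.
Total Δv = Δv₁ + Δv₂ = 10.35 km/s.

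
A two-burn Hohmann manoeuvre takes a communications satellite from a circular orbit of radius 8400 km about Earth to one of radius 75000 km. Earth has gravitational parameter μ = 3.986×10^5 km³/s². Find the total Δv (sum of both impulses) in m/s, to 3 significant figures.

Δv = 3620 m/s

Transfer-ellipse semi-major axis a_t = (r₁ + r₂)/2 = (8400 + 75000)/2 = 41700 km.
Circular speed at r₁: v₁ = √(μ/r₁) = √(3.986×10^5/8400) = 6.8886 km/s.
On the transfer ellipse at r₁, v² = μ(2/r − 1/a) gives v_p = √[μ(2/r₁ − 1/a_t)] = 9.2383 km/s.
First burn Δv₁ = |v_p − v₁| = 2.3497 km/s.
Circular speed at r₂: v₂ = √(μ/r₂) = 2.3054 km/s.
Transfer-orbit speed at r₂: v_a = √[μ(2/r₂ − 1/a_t)] = 1.0347 km/s.
Second burn Δv₂ = |v₂ − v_a| = 1.2707 km/s.
Total Δv = Δv₁ + Δv₂ = 3.620 km/s.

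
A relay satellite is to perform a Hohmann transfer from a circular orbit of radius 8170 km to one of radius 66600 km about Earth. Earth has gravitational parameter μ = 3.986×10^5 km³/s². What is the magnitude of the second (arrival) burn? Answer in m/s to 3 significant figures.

The Hohmann ellipse has a_t = (r₁ + r₂)/2 = 37385 km.
Circular speed at r = 66600 km: v_c = √(μ/r) = 2.4464 km/s.
Vis-viva on the transfer ellipse at r = 66600 km gives v_t = √[μ(2/r − 1/a_t)] = 1.1437 km/s.
Δv₂ = |v_t − v_c| = |1.1437 − 2.4464| = 1.303 km/s.

Δv₂ = 1300 m/s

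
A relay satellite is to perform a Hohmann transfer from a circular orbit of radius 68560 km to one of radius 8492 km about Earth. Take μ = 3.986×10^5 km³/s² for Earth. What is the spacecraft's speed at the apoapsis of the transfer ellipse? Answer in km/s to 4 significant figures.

Transfer-ellipse semi-major axis a_t = (r₁ + r₂)/2 = (68560 + 8492)/2 = 38526 km.
The apoapsis of the transfer ellipse is at r = 68560 km.
From the vis-viva equation, v = √[μ(2/r − 1/a_t)] = 1.132 km/s.

v = 1.132 km/s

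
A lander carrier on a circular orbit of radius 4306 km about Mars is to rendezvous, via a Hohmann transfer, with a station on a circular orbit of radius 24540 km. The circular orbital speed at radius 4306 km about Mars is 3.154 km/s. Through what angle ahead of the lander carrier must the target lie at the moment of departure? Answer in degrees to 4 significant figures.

φ = 98.90°

From the circular-orbit relation v² = μ/r at r = 4306 km: μ = v²r = (3.154)² × 4306 = 42834.9 km³/s².
Semi-major axis of the transfer orbit: a_t = (4306 + 24540)/2 = 14423 km.
Transfer time t = π√(a_t³/μ) = 26290 s.
The target's mean motion on its circular orbit is ω₂ = √(μ/r₂³) = 5.384×10^-5 rad/s.
Angle swept by the target during transfer: ω₂·t = 1.4155 rad = 81.10°.
Arrival is 180° from departure on the ellipse, so φ = 180° − 81.10° = 98.90°.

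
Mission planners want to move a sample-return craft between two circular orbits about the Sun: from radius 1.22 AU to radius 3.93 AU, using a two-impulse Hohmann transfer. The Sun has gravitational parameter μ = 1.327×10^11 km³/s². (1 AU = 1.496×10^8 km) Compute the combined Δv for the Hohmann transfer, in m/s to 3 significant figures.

In km: r₁ = 1.22 × 1.496×10^8 = 1.82512×10^8 km; r₂ = 3.93 × 1.496×10^8 = 5.87928×10^8 km.
Transfer-ellipse semi-major axis a_t = (r₁ + r₂)/2 = (1.82512×10^8 + 5.87928×10^8)/2 = 3.8522×10^8 km.
At r₁ the circular-orbit speed is v₁ = √(μ/r₁) = 26.9643 km/s.
On the transfer ellipse at r₁, vis-viva gives v_p = √[μ(2/r₁ − 1/a_t)] = 33.3117 km/s.
First burn Δv₁ = |v_p − v₁| = 6.347 km/s.
At r₂, v₂ = √(μ/r₂) = 15.024 km/s.
Transfer-orbit speed at r₂: v_a = √[μ(2/r₂ − 1/a_t)] = 10.341 km/s.
Second burn Δv₂ = |v₂ − v_a| = 4.683 km/s.
Total Δv = Δv₁ + Δv₂ = 11.03 km/s.

Δv = 11000 m/s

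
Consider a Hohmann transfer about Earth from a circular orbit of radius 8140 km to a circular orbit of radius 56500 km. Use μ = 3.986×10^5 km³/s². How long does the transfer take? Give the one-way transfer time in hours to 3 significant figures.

t = 8.03 hours

The Hohmann ellipse has a_t = (r₁ + r₂)/2 = 32320 km.
Transfer time t = π√(a_t³/μ) = π√((32320)³ / 3.986×10^5) = 28910 s.
Converting: 28910 s ÷ 3600 s/hour = 8.03 hours.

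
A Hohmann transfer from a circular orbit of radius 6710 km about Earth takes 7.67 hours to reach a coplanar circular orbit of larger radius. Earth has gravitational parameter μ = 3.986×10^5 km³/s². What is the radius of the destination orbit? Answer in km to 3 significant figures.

Transfer time t = 7.67 hours = 27612 s, and t = π√(a_t³/μ).
So a_t = (μ t²/π²)^(1/3) = (3.986×10^5 × (27612)² / π²)^(1/3) = 31343 km.
Since a_t = (r₁ + r₂)/2, r₂ = 2a_t − r₁ = 2×31343 − 6710 = 55976 km.

r₂ = 56000 km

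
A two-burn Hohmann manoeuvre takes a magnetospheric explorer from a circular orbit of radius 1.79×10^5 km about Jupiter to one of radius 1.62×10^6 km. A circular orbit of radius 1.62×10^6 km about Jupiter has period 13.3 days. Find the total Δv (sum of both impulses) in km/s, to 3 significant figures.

From Kepler's third law T² = 4π²r³/μ at r = 1.62×10^6 km, T = 13.3 days = 13.3 × 86400 s = 1.14912×10^6 s: μ = 4π²r³/T² = 1.27108×10^8 km³/s².
Transfer-ellipse semi-major axis a_t = (r₁ + r₂)/2 = (1.790×10^5 + 1.620×10^6)/2 = 8.995×10^5 km.
Circular speed at r₁: v₁ = √(μ/r₁) = √(1.27108×10^8/1.790×10^5) = 26.648 km/s.
On the transfer ellipse at r₁, vis-viva gives v_p = √[μ(2/r₁ − 1/a_t)] = 35.762 km/s.
First burn Δv₁ = |v_p − v₁| = 9.114 km/s.
At r₂, v₂ = √(μ/r₂) = 8.85787 km/s.
Transfer-orbit speed at r₂: v_a = √[μ(2/r₂ − 1/a_t)] = 3.95144 km/s.
Second burn Δv₂ = |v₂ − v_a| = 4.906 km/s.
Δv = Δv₁ + Δv₂ = 9.114 + 4.906 = 14.02 km/s.

Δv = 14.0 km/s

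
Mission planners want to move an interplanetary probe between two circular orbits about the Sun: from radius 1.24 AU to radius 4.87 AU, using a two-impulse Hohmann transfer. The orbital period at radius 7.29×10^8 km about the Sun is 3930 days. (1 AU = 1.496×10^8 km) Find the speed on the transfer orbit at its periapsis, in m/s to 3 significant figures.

From Kepler's third law T² = 4π²r³/μ at r = 7.29×10^8 km, T = 3930 days = 3930 × 86400 s = 3.39552×10^8 s: μ = 4π²r³/T² = 1.32657×10^11 km³/s².
In km: r₁ = 1.24 × 1.496×10^8 = 1.85504×10^8 km; r₂ = 4.87 × 1.496×10^8 = 7.28552×10^8 km.
Transfer-ellipse semi-major axis a_t = (r₁ + r₂)/2 = (1.85504×10^8 + 7.28552×10^8)/2 = 4.57028×10^8 km.
The periapsis of the transfer ellipse is at r = 1.85504×10^8 km.
Applying v² = μ(2/r − 1/a_t): v = 33.76 km/s.

v = 33800 m/s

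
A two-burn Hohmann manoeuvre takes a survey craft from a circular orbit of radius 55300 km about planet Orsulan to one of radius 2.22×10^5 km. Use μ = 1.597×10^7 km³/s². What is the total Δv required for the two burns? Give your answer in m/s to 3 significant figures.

Δv = 7630 m/s

Transfer-ellipse semi-major axis a_t = (r₁ + r₂)/2 = (55300 + 2.220×10^5)/2 = 1.3865×10^5 km.
Circular speed at r₁: v₁ = √(μ/r₁) = √(1.597×10^7/55300) = 16.99 km/s.
Transfer-orbit speed at r₁ (vis-viva): v_p = √[μ(2/r₁ − 1/a_t)] = 21.50 km/s.
First burn Δv₁ = |v_p − v₁| = 4.510 km/s.
At r₂, v₂ = √(μ/r₂) = 8.4816 km/s.
Transfer-orbit speed at r₂: v_a = √[μ(2/r₂ − 1/a_t)] = 5.3565 km/s.
Second burn Δv₂ = |v₂ − v_a| = 3.125 km/s.
Δv = Δv₁ + Δv₂ = 4.510 + 3.125 = 7.635 km/s.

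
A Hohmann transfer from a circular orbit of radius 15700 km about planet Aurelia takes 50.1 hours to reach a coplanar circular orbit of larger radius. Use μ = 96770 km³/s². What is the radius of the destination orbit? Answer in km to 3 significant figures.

r₂ = 1.21×10^5 km

Transfer time t = 50.1 hours = 1.8036×10^5 s, and t = π√(a_t³/μ).
So a_t = (μ t²/π²)^(1/3) = (96770 × (1.8036×10^5)² / π²)^(1/3) = 68324 km.
Since a_t = (r₁ + r₂)/2, r₂ = 2a_t − r₁ = 2×68324 − 15700 = 1.20948×10^5 km.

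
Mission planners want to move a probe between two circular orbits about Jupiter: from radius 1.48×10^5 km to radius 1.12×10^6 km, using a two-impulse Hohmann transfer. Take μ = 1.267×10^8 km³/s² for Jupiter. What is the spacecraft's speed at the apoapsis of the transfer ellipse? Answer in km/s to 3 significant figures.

Semi-major axis of the transfer orbit: a_t = (1.480×10^5 + 1.120×10^6)/2 = 6.340×10^5 km.
At apoapsis, r = 1.120×10^6 km.
Applying v² = μ(2/r − 1/a_t): v = 5.139 km/s.

v = 5.14 km/s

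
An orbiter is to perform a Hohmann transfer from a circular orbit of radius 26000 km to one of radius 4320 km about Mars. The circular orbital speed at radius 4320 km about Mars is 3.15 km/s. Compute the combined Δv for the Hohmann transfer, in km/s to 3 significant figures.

Δv = 1.57 km/s

From the circular-orbit relation v² = μ/r at r = 4320 km: μ = v²r = (3.15)² × 4320 = 42865.2 km³/s².
Transfer-ellipse semi-major axis a_t = (r₁ + r₂)/2 = (26000 + 4320)/2 = 15160 km.
Circular speed at r₁: v₁ = √(μ/r₁) = √(42865.2/26000) = 1.284 km/s.
On the transfer ellipse at r₁, v² = μ(2/r − 1/a) gives v_a = √[μ(2/r₁ − 1/a_t)] = 0.6854 km/s.
First burn Δv₁ = |v_a − v₁| = 0.5986 km/s.
At r₂, v₂ = √(μ/r₂) = 3.1500 km/s.
Transfer-orbit speed at r₂: v_p = √[μ(2/r₂ − 1/a_t)] = 4.1252 km/s.
Second burn Δv₂ = |v₂ − v_p| = 0.9752 km/s.
Total Δv = Δv₁ + Δv₂ = 1.574 km/s.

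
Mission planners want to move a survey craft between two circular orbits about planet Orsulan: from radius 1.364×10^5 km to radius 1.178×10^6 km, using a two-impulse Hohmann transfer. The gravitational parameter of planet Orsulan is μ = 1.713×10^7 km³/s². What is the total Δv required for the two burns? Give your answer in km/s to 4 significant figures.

Semi-major axis of the transfer orbit: a_t = (1.364×10^5 + 1.178×10^6)/2 = 6.572×10^5 km.
Circular speed at r₁: v₁ = √(μ/r₁) = √(1.713×10^7/1.364×10^5) = 11.207 km/s.
Transfer-orbit speed at r₁ (vis-viva): v_p = √[μ(2/r₁ − 1/a_t)] = 15.004 km/s.
First burn Δv₁ = |v_p − v₁| = 3.797 km/s.
At r₂, v₂ = √(μ/r₂) = 3.813 km/s.
Transfer-orbit speed at r₂: v_a = √[μ(2/r₂ − 1/a_t)] = 1.737 km/s.
Second burn Δv₂ = |v₂ − v_a| = 2.076 km/s.
Total Δv = Δv₁ + Δv₂ = 5.873 km/s.

Δv = 5.873 km/s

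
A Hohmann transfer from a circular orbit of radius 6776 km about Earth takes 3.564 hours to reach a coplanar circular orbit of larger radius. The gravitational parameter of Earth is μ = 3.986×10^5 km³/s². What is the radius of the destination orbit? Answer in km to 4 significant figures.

r₂ = 30830 km

Transfer time t = 3.564 hours = 12830.4 s, and t = π√(a_t³/μ).
So a_t = (μ t²/π²)^(1/3) = (3.986×10^5 × (12830.4)² / π²)^(1/3) = 18804 km.
Since a_t = (r₁ + r₂)/2, r₂ = 2a_t − r₁ = 2×18804 − 6776 = 30832 km.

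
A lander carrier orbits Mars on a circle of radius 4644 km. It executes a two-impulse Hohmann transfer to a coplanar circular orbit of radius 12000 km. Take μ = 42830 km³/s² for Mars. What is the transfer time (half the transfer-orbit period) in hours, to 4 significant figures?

t = 3.201 hours

The Hohmann ellipse has a_t = (r₁ + r₂)/2 = 8322 km.
Transfer time t = π√(a_t³/μ) = π√((8322)³ / 42830) = 11524 s.
Converting: 11524 s ÷ 3600 s/hour = 3.201 hours.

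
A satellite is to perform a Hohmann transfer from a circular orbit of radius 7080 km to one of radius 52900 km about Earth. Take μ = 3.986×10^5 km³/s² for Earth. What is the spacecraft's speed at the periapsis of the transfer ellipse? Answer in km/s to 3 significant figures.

The Hohmann ellipse has a_t = (r₁ + r₂)/2 = 29990 km.
At periapsis, r = 7080 km.
Applying v² = μ(2/r − 1/a_t): v = 9.965 km/s.

v = 9.97 km/s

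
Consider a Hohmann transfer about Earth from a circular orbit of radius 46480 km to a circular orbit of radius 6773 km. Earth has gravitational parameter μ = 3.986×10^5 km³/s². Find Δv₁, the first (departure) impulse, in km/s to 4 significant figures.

Δv₁ = 1.451 km/s

Semi-major axis of the transfer orbit: a_t = (46480 + 6773)/2 = 26626.5 km.
Circular speed at r = 46480 km: v_c = √(μ/r) = 2.928 km/s.
Vis-viva on the transfer ellipse at r = 46480 km gives v_t = √[μ(2/r − 1/a_t)] = 1.477 km/s.
Δv₁ = |v_t − v_c| = |1.477 − 2.928| = 1.451 km/s.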